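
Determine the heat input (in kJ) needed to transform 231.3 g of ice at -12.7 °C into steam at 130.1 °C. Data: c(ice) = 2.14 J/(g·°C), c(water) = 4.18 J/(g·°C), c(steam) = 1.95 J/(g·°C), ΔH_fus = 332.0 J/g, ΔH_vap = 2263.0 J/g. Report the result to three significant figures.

q = 717 kJ

q1 (heat ice -12.7→0.0 °C): 231.3 × 2.14 × 12.7 = 6286 J
q2 (melt at 0 °C): 231.3 × 332.0 = 76792 J
q3 (heat water 0.0→100.0 °C): 231.3 × 4.18 × 100.0 = 96683 J
q4 (vaporize at 100 °C): 231.3 × 2263.0 = 523432 J
q5 (heat steam 100.0→130.1 °C): 231.3 × 1.95 × 30.1 = 13576 J
Total: 6286 + 76792 + 96683 + 523432 + 13576 = 716769 J = 717 kJ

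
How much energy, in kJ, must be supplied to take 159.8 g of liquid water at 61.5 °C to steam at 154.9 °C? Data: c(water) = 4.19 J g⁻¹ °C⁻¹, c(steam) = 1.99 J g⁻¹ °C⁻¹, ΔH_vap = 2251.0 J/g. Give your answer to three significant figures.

q1 (heat water 61.5→100.0 °C): 159.8 × 4.19 × 38.5 = 25778 J
q2 (vaporize at 100 °C): 159.8 × 2251.0 = 359710 J
q3 (heat steam 100.0→154.9 °C): 159.8 × 1.99 × 54.9 = 17458 J
Total: 25778 + 359710 + 17458 = 402946 J = 403 kJ

q = 403 kJ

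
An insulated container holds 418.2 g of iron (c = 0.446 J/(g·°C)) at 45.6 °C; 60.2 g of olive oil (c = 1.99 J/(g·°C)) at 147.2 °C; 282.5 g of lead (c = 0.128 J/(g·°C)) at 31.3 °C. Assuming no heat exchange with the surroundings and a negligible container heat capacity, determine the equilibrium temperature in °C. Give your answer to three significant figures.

T_f = 79.6 °C

Σ mᵢcᵢ(T − Tᵢ) = 0  ⇒  T = Σ mᵢcᵢTᵢ / Σ mᵢcᵢ
Σ mᵢcᵢ = 418.2×0.446 + 60.2×1.99 + 282.5×0.128 = 342.4752
Σ mᵢcᵢTᵢ = 186.5172×45.6 + 119.798×147.2 + 36.16×31.3 = 27271
T = 27271 / 342.4752 = 79.63 °C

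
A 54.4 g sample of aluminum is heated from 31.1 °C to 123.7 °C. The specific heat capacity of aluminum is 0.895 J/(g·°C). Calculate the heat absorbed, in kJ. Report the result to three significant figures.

q = m c ΔT = 54.4 × 0.895 × (123.7 − 31.1)
q = 54.4 × 0.895 × 92.6 = 4509 J = 4.51 kJ

q = 4.51 kJ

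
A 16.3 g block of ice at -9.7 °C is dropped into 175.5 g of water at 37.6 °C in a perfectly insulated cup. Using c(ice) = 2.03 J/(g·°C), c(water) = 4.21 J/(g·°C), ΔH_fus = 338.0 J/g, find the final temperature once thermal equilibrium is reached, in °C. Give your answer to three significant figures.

Heat to bring ice to 0 °C and melt it: q₁ = 16.3×2.03×9.7 + 16.3×338.0 = 5830.4 J
Heat the water can supply cooling to 0 °C: 175.5×4.21×37.6 = 27780.9 J > q₁, so all ice melts.
Energy balance: 175.5×4.21×(37.6 − T) = 5830.4 + 16.3×4.21×(T − 0)
738.855(37.6 − T) = 5830.4 + 68.623 T
27780.9 − 5830.4 = 807.478 T
T = 21950.5 / 807.478 = 27.18 °C

T_f = 27.2 °C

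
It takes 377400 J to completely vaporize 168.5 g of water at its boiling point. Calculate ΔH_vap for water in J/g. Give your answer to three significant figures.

ΔH_vap = 2240 J/g

ΔH_vap = q / m = 377400 / 168.5 = 2240 J/g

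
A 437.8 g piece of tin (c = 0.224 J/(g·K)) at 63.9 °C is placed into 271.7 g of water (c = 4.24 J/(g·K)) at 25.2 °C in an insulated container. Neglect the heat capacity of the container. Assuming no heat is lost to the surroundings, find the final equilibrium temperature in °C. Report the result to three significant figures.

Heat lost by tin = heat gained by water.
(437.8)(0.224)(63.9 − T) = (271.7)(4.24)(T − 25.2)
98.0672 (63.9 − T) = 1152.008 (T − 25.2)
6266.5 − 98.0672 T = 1152.008 T − 29031
35297.5 = 1250.0752 T
T = 28.24 °C

T_f = 28.2 °C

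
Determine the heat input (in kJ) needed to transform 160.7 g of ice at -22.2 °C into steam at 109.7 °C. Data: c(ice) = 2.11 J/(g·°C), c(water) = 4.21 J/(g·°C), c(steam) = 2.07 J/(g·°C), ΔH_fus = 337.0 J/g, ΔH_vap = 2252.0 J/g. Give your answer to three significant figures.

q = 494 kJ

q1 (heat ice -22.2→0.0 °C): 160.7 × 2.11 × 22.2 = 7528 J
q2 (melt at 0 °C): 160.7 × 337.0 = 54156 J
q3 (heat water 0.0→100.0 °C): 160.7 × 4.21 × 100.0 = 67655 J
q4 (vaporize at 100 °C): 160.7 × 2252.0 = 361896 J
q5 (heat steam 100.0→109.7 °C): 160.7 × 2.07 × 9.7 = 3227 J
Total: 7528 + 54156 + 67655 + 361896 + 3227 = 494462 J = 494 kJ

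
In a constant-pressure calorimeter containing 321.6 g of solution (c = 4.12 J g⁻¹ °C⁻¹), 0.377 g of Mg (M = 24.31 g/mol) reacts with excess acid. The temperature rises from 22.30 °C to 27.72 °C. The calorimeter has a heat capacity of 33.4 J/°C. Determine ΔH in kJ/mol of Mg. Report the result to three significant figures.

|ΔT| = |27.72 − 22.30| = 5.42 °C
|q_surr| = (321.6 × 4.12 + 33.4) × 5.42 = 1358.392 × 5.42 = 7362 J
n(Mg) = 0.377 / 24.31 = 0.01551 mol
Temperature rose, so q_rxn = −|q_surr| = -7.362 kJ
ΔH = q_rxn / n = -474.7 kJ/mol

ΔH = -475 kJ/mol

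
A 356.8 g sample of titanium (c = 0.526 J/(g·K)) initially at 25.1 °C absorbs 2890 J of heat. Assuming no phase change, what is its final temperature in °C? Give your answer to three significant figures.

ΔT = q / (m c) = 2890 / (356.8 × 0.526) = 15.40 °C
T_f = 25.1 + 15.40 = 40.50 °C

T_f = 40.5 °C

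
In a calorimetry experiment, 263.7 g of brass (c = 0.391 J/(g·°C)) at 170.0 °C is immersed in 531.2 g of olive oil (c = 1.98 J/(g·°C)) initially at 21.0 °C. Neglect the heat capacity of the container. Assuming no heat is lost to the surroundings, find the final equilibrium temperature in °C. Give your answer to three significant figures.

Heat lost by brass = heat gained by olive oil.
(263.7)(0.391)(170.0 − T) = (531.2)(1.98)(T − 21.0)
103.1067 (170.0 − T) = 1051.776 (T − 21.0)
17528 − 103.1067 T = 1051.776 T − 22087
39615 = 1154.8827 T
T = 34.30 °C

T_f = 34.3 °C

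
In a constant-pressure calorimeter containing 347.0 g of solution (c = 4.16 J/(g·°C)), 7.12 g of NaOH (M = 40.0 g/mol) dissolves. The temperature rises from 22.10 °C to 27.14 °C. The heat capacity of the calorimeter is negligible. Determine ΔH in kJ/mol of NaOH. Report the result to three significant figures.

|ΔT| = |27.14 − 22.10| = 5.04 °C
|q_surr| = (347.0 × 4.16) × 5.04 = 1443.52 × 5.04 = 7275 J
n(NaOH) = 7.12 / 40.0 = 0.1780 mol
Temperature rose, so q_rxn = −|q_surr| = -7.275 kJ
ΔH = q_rxn / n = -40.87 kJ/mol

ΔH = -40.9 kJ/mol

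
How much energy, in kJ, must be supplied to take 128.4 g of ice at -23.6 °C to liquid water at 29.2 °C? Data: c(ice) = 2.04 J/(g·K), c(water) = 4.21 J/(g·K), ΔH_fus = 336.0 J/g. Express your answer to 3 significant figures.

q = 65.1 kJ

q1 (heat ice -23.6→0.0 °C): 128.4 × 2.04 × 23.6 = 6182 J
q2 (melt at 0 °C): 128.4 × 336.0 = 43142 J
q3 (heat water 0.0→29.2 °C): 128.4 × 4.21 × 29.2 = 15784 J
Total: 6182 + 43142 + 15784 = 65108 J = 65.1 kJ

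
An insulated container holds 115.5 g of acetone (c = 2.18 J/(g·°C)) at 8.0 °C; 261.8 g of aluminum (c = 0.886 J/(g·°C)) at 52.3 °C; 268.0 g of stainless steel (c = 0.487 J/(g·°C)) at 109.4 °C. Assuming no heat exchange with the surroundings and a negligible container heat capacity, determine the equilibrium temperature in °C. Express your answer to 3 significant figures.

Σ mᵢcᵢ(T − Tᵢ) = 0  ⇒  T = Σ mᵢcᵢTᵢ / Σ mᵢcᵢ
Σ mᵢcᵢ = 115.5×2.18 + 261.8×0.886 + 268.0×0.487 = 614.2608
Σ mᵢcᵢTᵢ = 251.79×8.0 + 231.9548×52.3 + 130.516×109.4 = 28424
T = 28424 / 614.2608 = 46.27 °C

T_f = 46.3 °C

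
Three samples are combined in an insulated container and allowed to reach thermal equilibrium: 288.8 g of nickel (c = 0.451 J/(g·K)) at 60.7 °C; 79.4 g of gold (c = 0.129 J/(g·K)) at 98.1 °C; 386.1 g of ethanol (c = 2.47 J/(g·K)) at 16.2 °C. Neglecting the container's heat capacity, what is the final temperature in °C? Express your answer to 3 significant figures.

Σ mᵢcᵢ(T − Tᵢ) = 0  ⇒  T = Σ mᵢcᵢTᵢ / Σ mᵢcᵢ
Σ mᵢcᵢ = 288.8×0.451 + 79.4×0.129 + 386.1×2.47 = 1094.1584
Σ mᵢcᵢTᵢ = 130.2488×60.7 + 10.2426×98.1 + 953.667×16.2 = 24360
T = 24360 / 1094.1584 = 22.26 °C

T_f = 22.3 °C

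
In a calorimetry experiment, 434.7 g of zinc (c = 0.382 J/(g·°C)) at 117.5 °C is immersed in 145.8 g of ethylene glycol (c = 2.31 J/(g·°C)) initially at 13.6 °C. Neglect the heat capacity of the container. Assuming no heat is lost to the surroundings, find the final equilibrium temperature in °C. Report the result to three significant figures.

Heat lost by zinc = heat gained by ethylene glycol.
(434.7)(0.382)(117.5 − T) = (145.8)(2.31)(T − 13.6)
166.0554 (117.5 − T) = 336.798 (T − 13.6)
19512 − 166.0554 T = 336.798 T − 4580.5
24092.5 = 502.8534 T
T = 47.91 °C

T_f = 47.9 °C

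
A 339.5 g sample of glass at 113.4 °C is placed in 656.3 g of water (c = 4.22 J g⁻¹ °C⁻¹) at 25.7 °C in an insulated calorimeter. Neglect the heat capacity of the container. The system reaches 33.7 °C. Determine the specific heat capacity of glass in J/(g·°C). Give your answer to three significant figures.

c = 0.819 J/(g·°C)

q_gained = (656.3 × 4.22) × (33.7 − 25.7) = 22160 J
q_lost = 339.5 × c × (113.4 − 33.7) = 27058.15 c
Set equal: c = 22160 / 27058.15 = 0.819 J/(g·°C)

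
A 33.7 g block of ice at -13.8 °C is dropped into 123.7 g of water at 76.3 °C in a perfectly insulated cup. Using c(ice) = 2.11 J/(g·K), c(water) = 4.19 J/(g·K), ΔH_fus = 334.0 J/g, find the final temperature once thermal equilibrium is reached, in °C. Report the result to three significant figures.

Heat to bring ice to 0 °C and melt it: q₁ = 33.7×2.11×13.8 + 33.7×334.0 = 12237 J
Heat the water can supply cooling to 0 °C: 123.7×4.19×76.3 = 39546.5 J > q₁, so all ice melts.
Energy balance: 123.7×4.19×(76.3 − T) = 12237 + 33.7×4.19×(T − 0)
518.303(76.3 − T) = 12237 + 141.203 T
39546.5 − 12237 = 659.506 T
T = 27309.5 / 659.506 = 41.41 °C

T_f = 41.4 °C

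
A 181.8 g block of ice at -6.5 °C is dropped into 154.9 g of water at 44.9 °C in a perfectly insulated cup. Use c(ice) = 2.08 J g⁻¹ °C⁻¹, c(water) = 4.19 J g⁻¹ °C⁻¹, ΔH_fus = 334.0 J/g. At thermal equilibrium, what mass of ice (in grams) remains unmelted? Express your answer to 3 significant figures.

Heat to warm all ice to 0 °C: 181.8×2.08×6.5 = 2457.9 J
Heat released by water cooling to 0 °C: 154.9×4.19×44.9 = 29141 J
29141 J < 2457.9 + 181.8×334.0 = 63179.1 J, so not all ice melts; final T = 0 °C.
Heat left for melting: 29141 − 2457.9 = 26683.1 J
Mass melted = 26683.1 / 334.0 = 79.89 g
Ice remaining = 181.8 − 79.89 = 101.91 g

m_ice remaining = 102 g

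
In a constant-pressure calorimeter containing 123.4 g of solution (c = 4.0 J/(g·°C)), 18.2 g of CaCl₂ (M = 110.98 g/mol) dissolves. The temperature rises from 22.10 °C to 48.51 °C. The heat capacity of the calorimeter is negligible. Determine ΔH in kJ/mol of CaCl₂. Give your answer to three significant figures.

|ΔT| = |48.51 − 22.10| = 26.41 °C
|q_surr| = (123.4 × 4.0) × 26.41 = 493.6 × 26.41 = 13040 J
n(CaCl₂) = 18.2 / 110.98 = 0.1640 mol
Temperature rose, so q_rxn = −|q_surr| = -13.04 kJ
ΔH = q_rxn / n = -79.51 kJ/mol

ΔH = -79.5 kJ/mol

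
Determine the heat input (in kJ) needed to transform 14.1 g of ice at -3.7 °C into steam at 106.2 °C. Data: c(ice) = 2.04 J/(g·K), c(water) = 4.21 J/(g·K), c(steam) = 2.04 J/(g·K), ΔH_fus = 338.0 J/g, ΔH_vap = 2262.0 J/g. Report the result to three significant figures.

q1 (heat ice -3.7→0.0 °C): 14.1 × 2.04 × 3.7 = 106 J
q2 (melt at 0 °C): 14.1 × 338.0 = 4766 J
q3 (heat water 0.0→100.0 °C): 14.1 × 4.21 × 100.0 = 5936 J
q4 (vaporize at 100 °C): 14.1 × 2262.0 = 31894 J
q5 (heat steam 100.0→106.2 °C): 14.1 × 2.04 × 6.2 = 178 J
Total: 106 + 4766 + 5936 + 31894 + 178 = 42880 J = 42.9 kJ

q = 42.9 kJ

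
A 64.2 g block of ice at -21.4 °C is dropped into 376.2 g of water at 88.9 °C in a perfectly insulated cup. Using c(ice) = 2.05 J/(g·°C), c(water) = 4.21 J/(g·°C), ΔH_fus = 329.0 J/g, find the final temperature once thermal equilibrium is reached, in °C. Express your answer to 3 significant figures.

T_f = 63.0 °C

Heat to bring ice to 0 °C and melt it: q₁ = 64.2×2.05×21.4 + 64.2×329.0 = 23938 J
Heat the water can supply cooling to 0 °C: 376.2×4.21×88.9 = 140800 J > q₁, so all ice melts.
Energy balance: 376.2×4.21×(88.9 − T) = 23938 + 64.2×4.21×(T − 0)
1583.802(88.9 − T) = 23938 + 270.282 T
140800 − 23938 = 1854.084 T
T = 116862 / 1854.084 = 63.03 °C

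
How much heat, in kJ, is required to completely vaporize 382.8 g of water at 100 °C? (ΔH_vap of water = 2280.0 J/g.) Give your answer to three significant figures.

q = 873 kJ

q = m × ΔH_vap = 382.8 × 2280.0 = 872800 J = 873 kJ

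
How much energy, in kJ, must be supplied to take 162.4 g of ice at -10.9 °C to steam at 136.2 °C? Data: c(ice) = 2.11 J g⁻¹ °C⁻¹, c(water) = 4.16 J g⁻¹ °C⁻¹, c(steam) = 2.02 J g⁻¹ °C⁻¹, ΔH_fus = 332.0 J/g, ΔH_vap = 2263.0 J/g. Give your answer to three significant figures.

q1 (heat ice -10.9→0.0 °C): 162.4 × 2.11 × 10.9 = 3735 J
q2 (melt at 0 °C): 162.4 × 332.0 = 53917 J
q3 (heat water 0.0→100.0 °C): 162.4 × 4.16 × 100.0 = 67558 J
q4 (vaporize at 100 °C): 162.4 × 2263.0 = 367511 J
q5 (heat steam 100.0→136.2 °C): 162.4 × 2.02 × 36.2 = 11875 J
Total: 3735 + 53917 + 67558 + 367511 + 11875 = 504596 J = 505 kJ

q = 505 kJ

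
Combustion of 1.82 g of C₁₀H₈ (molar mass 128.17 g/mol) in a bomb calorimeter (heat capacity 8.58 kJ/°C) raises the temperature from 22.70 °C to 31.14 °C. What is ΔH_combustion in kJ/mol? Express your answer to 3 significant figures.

ΔH = -5100 kJ/mol

ΔT = 31.14 − 22.70 = 8.44 °C
q_cal = C_cal × ΔT = 8.58 × 8.44 = 72.4152 kJ
n = 1.82 / 128.17 = 0.01420 mol
q_rxn = −q_cal = -72.4152 kJ
ΔH = -72.4152 / 0.01420 = -5100 kJ/mol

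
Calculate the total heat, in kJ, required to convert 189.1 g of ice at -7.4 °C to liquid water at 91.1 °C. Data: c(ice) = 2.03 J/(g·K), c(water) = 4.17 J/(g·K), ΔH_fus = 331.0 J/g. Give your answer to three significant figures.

q = 137 kJ

q1 (heat ice -7.4→0.0 °C): 189.1 × 2.03 × 7.4 = 2841 J
q2 (melt at 0 °C): 189.1 × 331.0 = 62592 J
q3 (heat water 0.0→91.1 °C): 189.1 × 4.17 × 91.1 = 71837 J
Total: 2841 + 62592 + 71837 = 137270 J = 137 kJ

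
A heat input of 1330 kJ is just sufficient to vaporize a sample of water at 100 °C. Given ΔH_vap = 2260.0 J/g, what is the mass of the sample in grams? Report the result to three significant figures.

m = q / ΔH_vap = 1330000 J / 2260.0 J/g = 588 g

m = 588 g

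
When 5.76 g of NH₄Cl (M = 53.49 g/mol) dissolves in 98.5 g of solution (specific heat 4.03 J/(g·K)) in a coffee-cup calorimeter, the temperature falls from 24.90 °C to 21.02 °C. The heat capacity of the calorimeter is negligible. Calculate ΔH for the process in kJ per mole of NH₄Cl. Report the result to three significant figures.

ΔH = 14.3 kJ/mol

|ΔT| = |21.02 − 24.90| = 3.88 °C
|q_surr| = (98.5 × 4.03) × 3.88 = 396.955 × 3.88 = 1540 J
n(NH₄Cl) = 5.76 / 53.49 = 0.1077 mol
Temperature fell, so q_rxn = +|q_surr| = 1.540 kJ
ΔH = q_rxn / n = 14.30 kJ/mol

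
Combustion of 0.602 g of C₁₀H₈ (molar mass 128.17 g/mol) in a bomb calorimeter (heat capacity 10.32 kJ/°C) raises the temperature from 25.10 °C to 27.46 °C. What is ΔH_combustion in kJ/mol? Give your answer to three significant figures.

ΔH = -5190 kJ/mol

ΔT = 27.46 − 25.10 = 2.36 °C
q_cal = C_cal × ΔT = 10.32 × 2.36 = 24.3552 kJ
n = 0.602 / 128.17 = 0.004697 mol
q_rxn = −q_cal = -24.3552 kJ
ΔH = -24.3552 / 0.004697 = -5185 kJ/mol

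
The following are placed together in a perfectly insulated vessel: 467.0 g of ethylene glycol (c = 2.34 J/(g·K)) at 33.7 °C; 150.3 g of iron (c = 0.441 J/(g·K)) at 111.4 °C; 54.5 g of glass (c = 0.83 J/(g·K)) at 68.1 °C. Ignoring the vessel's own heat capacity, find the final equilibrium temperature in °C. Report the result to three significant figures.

Σ mᵢcᵢ(T − Tᵢ) = 0  ⇒  T = Σ mᵢcᵢTᵢ / Σ mᵢcᵢ
Σ mᵢcᵢ = 467.0×2.34 + 150.3×0.441 + 54.5×0.83 = 1204.2973
Σ mᵢcᵢTᵢ = 1092.78×33.7 + 66.2823×111.4 + 45.235×68.1 = 47291
T = 47291 / 1204.2973 = 39.27 °C

T_f = 39.3 °C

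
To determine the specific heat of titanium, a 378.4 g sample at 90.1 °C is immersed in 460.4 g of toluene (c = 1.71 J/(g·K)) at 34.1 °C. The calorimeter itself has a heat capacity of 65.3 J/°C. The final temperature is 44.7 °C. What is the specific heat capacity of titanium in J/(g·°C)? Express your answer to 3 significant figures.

c = 0.526 J/(g·°C)

q_gained = (460.4 × 1.71 + 65.3) × (44.7 − 34.1) = 9037 J
q_lost = 378.4 × c × (90.1 − 44.7) = 17179.36 c
Set equal: c = 9037 / 17179.36 = 0.526 J/(g·°C)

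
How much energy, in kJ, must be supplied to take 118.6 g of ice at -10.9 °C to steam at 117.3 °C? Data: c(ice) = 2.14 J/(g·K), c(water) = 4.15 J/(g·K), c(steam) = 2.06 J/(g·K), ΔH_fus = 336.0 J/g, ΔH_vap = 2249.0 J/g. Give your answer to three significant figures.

q1 (heat ice -10.9→0.0 °C): 118.6 × 2.14 × 10.9 = 2766 J
q2 (melt at 0 °C): 118.6 × 336.0 = 39850 J
q3 (heat water 0.0→100.0 °C): 118.6 × 4.15 × 100.0 = 49219 J
q4 (vaporize at 100 °C): 118.6 × 2249.0 = 266731 J
q5 (heat steam 100.0→117.3 °C): 118.6 × 2.06 × 17.3 = 4227 J
Total: 2766 + 39850 + 49219 + 266731 + 4227 = 362793 J = 363 kJ

q = 363 kJ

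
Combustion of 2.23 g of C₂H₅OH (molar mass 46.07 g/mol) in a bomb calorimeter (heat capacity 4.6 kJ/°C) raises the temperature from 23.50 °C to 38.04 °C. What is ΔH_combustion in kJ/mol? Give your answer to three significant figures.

ΔH = -1380 kJ/mol

ΔT = 38.04 − 23.50 = 14.54 °C
q_cal = C_cal × ΔT = 4.6 × 14.54 = 66.884 kJ
n = 2.23 / 46.07 = 0.04840 mol
q_rxn = −q_cal = -66.884 kJ
ΔH = -66.884 / 0.04840 = -1382 kJ/mol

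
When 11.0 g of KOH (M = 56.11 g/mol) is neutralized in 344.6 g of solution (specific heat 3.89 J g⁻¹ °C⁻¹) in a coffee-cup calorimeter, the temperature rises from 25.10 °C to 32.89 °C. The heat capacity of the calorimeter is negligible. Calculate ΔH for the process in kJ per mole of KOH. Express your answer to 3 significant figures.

ΔH = -53.3 kJ/mol

|ΔT| = |32.89 − 25.10| = 7.79 °C
|q_surr| = (344.6 × 3.89) × 7.79 = 1340.494 × 7.79 = 10440 J
n(KOH) = 11.0 / 56.11 = 0.1960 mol
Temperature rose, so q_rxn = −|q_surr| = -10.44 kJ
ΔH = q_rxn / n = -53.27 kJ/mol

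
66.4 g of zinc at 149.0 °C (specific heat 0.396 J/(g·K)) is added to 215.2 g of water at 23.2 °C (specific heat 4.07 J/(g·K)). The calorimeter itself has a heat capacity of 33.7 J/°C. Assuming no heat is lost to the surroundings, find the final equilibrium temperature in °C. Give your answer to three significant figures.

T_f = 26.7 °C

Heat lost by zinc = heat gained by water + calorimeter.
(66.4)(0.396)(149.0 − T) = [(215.2)(4.07) + 33.7](T − 23.2)
26.2944 (149.0 − T) = 909.564 (T − 23.2)
3917.9 − 26.2944 T = 909.564 T − 21102
25019.9 = 935.8584 T
T = 26.73 °C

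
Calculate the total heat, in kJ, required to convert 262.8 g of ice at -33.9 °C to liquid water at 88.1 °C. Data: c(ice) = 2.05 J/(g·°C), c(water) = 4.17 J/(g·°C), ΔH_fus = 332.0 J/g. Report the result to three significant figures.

q = 202 kJ

q1 (heat ice -33.9→0.0 °C): 262.8 × 2.05 × 33.9 = 18263 J
q2 (melt at 0 °C): 262.8 × 332.0 = 87250 J
q3 (heat water 0.0→88.1 °C): 262.8 × 4.17 × 88.1 = 96547 J
Total: 18263 + 87250 + 96547 = 202060 J = 202 kJ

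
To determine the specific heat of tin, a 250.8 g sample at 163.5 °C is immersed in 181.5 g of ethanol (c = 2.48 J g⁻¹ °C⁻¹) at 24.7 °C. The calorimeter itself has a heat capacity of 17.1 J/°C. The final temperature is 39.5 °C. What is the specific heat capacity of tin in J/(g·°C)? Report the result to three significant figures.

c = 0.222 J/(g·°C)

q_gained = (181.5 × 2.48 + 17.1) × (39.5 − 24.7) = 6915 J
q_lost = 250.8 × c × (163.5 − 39.5) = 31099.2 c
Set equal: c = 6915 / 31099.2 = 0.222 J/(g·°C)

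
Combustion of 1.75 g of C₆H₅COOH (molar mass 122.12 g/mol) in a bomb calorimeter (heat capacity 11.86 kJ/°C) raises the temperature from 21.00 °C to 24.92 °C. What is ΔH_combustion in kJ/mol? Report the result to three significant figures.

ΔT = 24.92 − 21.00 = 3.92 °C
q_cal = C_cal × ΔT = 11.86 × 3.92 = 46.4912 kJ
n = 1.75 / 122.12 = 0.01433 mol
q_rxn = −q_cal = -46.4912 kJ
ΔH = -46.4912 / 0.01433 = -3244 kJ/mol

ΔH = -3240 kJ/mol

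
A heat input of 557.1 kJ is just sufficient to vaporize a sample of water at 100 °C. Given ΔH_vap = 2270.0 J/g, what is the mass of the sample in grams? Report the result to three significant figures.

m = q / ΔH_vap = 557100 J / 2270.0 J/g = 245 g

m = 245 g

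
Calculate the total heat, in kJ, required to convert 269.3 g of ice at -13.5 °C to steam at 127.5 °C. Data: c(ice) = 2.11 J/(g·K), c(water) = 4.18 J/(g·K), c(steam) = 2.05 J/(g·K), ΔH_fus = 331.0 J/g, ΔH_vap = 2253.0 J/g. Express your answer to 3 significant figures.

q = 831 kJ

q1 (heat ice -13.5→0.0 °C): 269.3 × 2.11 × 13.5 = 7671 J
q2 (melt at 0 °C): 269.3 × 331.0 = 89138 J
q3 (heat water 0.0→100.0 °C): 269.3 × 4.18 × 100.0 = 112567 J
q4 (vaporize at 100 °C): 269.3 × 2253.0 = 606733 J
q5 (heat steam 100.0→127.5 °C): 269.3 × 2.05 × 27.5 = 15182 J
Total: 7671 + 89138 + 112567 + 606733 + 15182 = 831291 J = 831 kJ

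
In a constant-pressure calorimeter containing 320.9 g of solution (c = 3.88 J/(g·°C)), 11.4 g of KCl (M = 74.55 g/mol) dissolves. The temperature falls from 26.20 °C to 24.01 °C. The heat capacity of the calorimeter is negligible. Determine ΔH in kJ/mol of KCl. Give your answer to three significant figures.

|ΔT| = |24.01 − 26.20| = 2.19 °C
|q_surr| = (320.9 × 3.88) × 2.19 = 1245.092 × 2.19 = 2727 J
n(KCl) = 11.4 / 74.55 = 0.1529 mol
Temperature fell, so q_rxn = +|q_surr| = 2.727 kJ
ΔH = q_rxn / n = 17.84 kJ/mol

ΔH = 17.8 kJ/mol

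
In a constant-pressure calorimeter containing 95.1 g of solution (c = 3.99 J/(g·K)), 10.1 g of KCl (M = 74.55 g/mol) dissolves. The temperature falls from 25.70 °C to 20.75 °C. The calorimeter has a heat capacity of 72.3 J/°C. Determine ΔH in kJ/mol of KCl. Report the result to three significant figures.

ΔH = 16.5 kJ/mol

|ΔT| = |20.75 − 25.70| = 4.95 °C
|q_surr| = (95.1 × 3.99 + 72.3) × 4.95 = 451.749 × 4.95 = 2236 J
n(KCl) = 10.1 / 74.55 = 0.1355 mol
Temperature fell, so q_rxn = +|q_surr| = 2.236 kJ
ΔH = q_rxn / n = 16.50 kJ/mol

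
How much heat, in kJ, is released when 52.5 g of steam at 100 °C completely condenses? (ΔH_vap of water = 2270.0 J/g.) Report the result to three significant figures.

q = m × ΔH_vap = 52.5 × 2270.0 = 119200 J = 119 kJ

q = 119 kJ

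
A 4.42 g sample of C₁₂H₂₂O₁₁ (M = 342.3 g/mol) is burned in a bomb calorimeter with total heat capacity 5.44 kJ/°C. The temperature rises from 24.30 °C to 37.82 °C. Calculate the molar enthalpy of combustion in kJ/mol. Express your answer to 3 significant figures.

ΔT = 37.82 − 24.30 = 13.52 °C
q_cal = C_cal × ΔT = 5.44 × 13.52 = 73.5488 kJ
n = 4.42 / 342.3 = 0.01291 mol
q_rxn = −q_cal = -73.5488 kJ
ΔH = -73.5488 / 0.01291 = -5697 kJ/mol

ΔH = -5700 kJ/mol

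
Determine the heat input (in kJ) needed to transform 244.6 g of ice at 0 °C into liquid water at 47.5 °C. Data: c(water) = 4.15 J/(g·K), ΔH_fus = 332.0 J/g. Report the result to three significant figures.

q = 129 kJ

q1 (melt at 0 °C): 244.6 × 332.0 = 81207 J
q2 (heat water 0.0→47.5 °C): 244.6 × 4.15 × 47.5 = 48217 J
Total: 81207 + 48217 = 129424 J = 129 kJ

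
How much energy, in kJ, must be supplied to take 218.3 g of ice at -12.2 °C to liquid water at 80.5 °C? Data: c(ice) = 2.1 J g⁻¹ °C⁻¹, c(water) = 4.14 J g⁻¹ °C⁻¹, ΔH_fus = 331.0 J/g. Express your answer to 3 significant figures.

q = 151 kJ

q1 (heat ice -12.2→0.0 °C): 218.3 × 2.1 × 12.2 = 5593 J
q2 (melt at 0 °C): 218.3 × 331.0 = 72257 J
q3 (heat water 0.0→80.5 °C): 218.3 × 4.14 × 80.5 = 72753 J
Total: 5593 + 72257 + 72753 = 150603 J = 151 kJ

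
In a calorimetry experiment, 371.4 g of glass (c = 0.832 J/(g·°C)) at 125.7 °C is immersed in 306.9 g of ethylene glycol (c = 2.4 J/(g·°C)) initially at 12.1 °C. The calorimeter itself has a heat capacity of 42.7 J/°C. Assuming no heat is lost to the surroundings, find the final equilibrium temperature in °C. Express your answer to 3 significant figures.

T_f = 44.4 °C

Heat lost by glass = heat gained by ethylene glycol + calorimeter.
(371.4)(0.832)(125.7 − T) = [(306.9)(2.4) + 42.7](T − 12.1)
309.0048 (125.7 − T) = 779.26 (T − 12.1)
38842 − 309.0048 T = 779.26 T − 9429.0
48271.0 = 1088.2648 T
T = 44.36 °C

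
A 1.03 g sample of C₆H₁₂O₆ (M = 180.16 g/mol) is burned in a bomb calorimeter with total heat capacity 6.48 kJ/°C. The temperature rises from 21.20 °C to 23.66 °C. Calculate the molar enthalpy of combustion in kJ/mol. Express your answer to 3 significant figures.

ΔH = -2790 kJ/mol

ΔT = 23.66 − 21.20 = 2.46 °C
q_cal = C_cal × ΔT = 6.48 × 2.46 = 15.9408 kJ
n = 1.03 / 180.16 = 0.005717 mol
q_rxn = −q_cal = -15.9408 kJ
ΔH = -15.9408 / 0.005717 = -2788 kJ/mol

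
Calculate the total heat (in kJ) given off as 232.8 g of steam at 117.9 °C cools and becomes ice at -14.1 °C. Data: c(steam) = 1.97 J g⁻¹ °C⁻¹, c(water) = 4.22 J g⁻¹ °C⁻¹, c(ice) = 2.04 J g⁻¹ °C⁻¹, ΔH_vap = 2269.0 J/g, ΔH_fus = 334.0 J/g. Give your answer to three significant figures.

q1 (cool steam 117.9→100 °C): 232.8 × 1.97 × 17.9 = 8209 J
q2 (condense at 100 °C): 232.8 × 2269.0 = 528223 J
q3 (cool water 100→0 °C): 232.8 × 4.22 × 100.0 = 98242 J
q4 (freeze at 0 °C): 232.8 × 334.0 = 77755 J
q5 (cool ice 0→-14.1 °C): 232.8 × 2.04 × 14.1 = 6696 J
Total: 8209 + 528223 + 98242 + 77755 + 6696 = 719125 J = 719 kJ

q = 719 kJ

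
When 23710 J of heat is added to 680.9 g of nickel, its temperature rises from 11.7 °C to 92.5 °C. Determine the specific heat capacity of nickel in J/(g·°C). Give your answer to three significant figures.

c = q / (m ΔT) = 23710 / (680.9 × 80.8)
c = 23710 / 55016.72 = 0.431 J/(g·°C)

c = 0.431 J/(g·°C)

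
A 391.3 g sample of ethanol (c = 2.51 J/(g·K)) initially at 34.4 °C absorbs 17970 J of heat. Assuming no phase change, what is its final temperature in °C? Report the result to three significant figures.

ΔT = q / (m c) = 17970 / (391.3 × 2.51) = 18.30 °C
T_f = 34.4 + 18.30 = 52.70 °C

T_f = 52.7 °C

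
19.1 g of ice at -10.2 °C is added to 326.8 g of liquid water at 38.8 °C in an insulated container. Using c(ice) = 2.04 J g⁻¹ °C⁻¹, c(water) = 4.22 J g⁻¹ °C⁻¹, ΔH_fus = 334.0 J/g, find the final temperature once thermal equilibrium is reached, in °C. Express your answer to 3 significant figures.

T_f = 32.0 °C

Heat to bring ice to 0 °C and melt it: q₁ = 19.1×2.04×10.2 + 19.1×334.0 = 6776.8 J
Heat the water can supply cooling to 0 °C: 326.8×4.22×38.8 = 53508.9 J > q₁, so all ice melts.
Energy balance: 326.8×4.22×(38.8 − T) = 6776.8 + 19.1×4.22×(T − 0)
1379.096(38.8 − T) = 6776.8 + 80.602 T
53508.9 − 6776.8 = 1459.698 T
T = 46732.1 / 1459.698 = 32.01 °C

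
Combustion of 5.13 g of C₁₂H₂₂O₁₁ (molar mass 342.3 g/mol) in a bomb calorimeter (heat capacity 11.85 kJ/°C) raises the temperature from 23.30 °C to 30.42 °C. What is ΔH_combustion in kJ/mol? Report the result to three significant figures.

ΔH = -5630 kJ/mol

ΔT = 30.42 − 23.30 = 7.12 °C
q_cal = C_cal × ΔT = 11.85 × 7.12 = 84.372 kJ
n = 5.13 / 342.3 = 0.01499 mol
q_rxn = −q_cal = -84.372 kJ
ΔH = -84.372 / 0.01499 = -5629 kJ/mol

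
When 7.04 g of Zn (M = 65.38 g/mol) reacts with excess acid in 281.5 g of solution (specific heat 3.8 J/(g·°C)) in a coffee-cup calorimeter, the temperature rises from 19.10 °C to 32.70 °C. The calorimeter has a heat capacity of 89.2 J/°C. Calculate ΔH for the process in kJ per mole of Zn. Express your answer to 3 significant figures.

|ΔT| = |32.70 − 19.10| = 13.60 °C
|q_surr| = (281.5 × 3.8 + 89.2) × 13.60 = 1158.9 × 13.60 = 15760 J
n(Zn) = 7.04 / 65.38 = 0.1077 mol
Temperature rose, so q_rxn = −|q_surr| = -15.76 kJ
ΔH = q_rxn / n = -146.3 kJ/mol

ΔH = -146 kJ/mol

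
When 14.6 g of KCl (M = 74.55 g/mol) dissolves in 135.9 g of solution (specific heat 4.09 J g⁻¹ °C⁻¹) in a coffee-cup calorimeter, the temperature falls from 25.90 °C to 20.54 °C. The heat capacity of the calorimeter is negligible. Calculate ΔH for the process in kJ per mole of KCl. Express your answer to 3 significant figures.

ΔH = 15.2 kJ/mol

|ΔT| = |20.54 − 25.90| = 5.36 °C
|q_surr| = (135.9 × 4.09) × 5.36 = 555.831 × 5.36 = 2979 J
n(KCl) = 14.6 / 74.55 = 0.1958 mol
Temperature fell, so q_rxn = +|q_surr| = 2.979 kJ
ΔH = q_rxn / n = 15.21 kJ/mol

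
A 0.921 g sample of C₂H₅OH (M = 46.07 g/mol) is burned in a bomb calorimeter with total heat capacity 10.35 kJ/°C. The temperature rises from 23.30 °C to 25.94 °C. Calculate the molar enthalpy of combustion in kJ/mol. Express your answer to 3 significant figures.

ΔT = 25.94 − 23.30 = 2.64 °C
q_cal = C_cal × ΔT = 10.35 × 2.64 = 27.324 kJ
n = 0.921 / 46.07 = 0.01999 mol
q_rxn = −q_cal = -27.324 kJ
ΔH = -27.324 / 0.01999 = -1367 kJ/mol

ΔH = -1370 kJ/mol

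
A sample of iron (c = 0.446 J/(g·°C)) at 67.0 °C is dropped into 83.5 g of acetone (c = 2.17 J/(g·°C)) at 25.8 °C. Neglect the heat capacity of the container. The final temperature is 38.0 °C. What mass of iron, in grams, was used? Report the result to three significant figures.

q_gained = (83.5 × 2.17) × (38.0 − 25.8) = 2211 J
q_lost = m × 0.446 × (67.0 − 38.0) = 12.934 m
m = 2211 / 12.934 = 171 g

m = 171 g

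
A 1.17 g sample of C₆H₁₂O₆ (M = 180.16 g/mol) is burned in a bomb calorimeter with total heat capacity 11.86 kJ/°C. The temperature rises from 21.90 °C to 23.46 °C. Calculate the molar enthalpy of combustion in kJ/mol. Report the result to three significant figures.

ΔT = 23.46 − 21.90 = 1.56 °C
q_cal = C_cal × ΔT = 11.86 × 1.56 = 18.5016 kJ
n = 1.17 / 180.16 = 0.006494 mol
q_rxn = −q_cal = -18.5016 kJ
ΔH = -18.5016 / 0.006494 = -2849 kJ/mol

ΔH = -2850 kJ/mol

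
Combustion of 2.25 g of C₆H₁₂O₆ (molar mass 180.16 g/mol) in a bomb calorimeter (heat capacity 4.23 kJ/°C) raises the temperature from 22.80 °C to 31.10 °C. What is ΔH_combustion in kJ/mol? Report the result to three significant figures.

ΔT = 31.10 − 22.80 = 8.30 °C
q_cal = C_cal × ΔT = 4.23 × 8.30 = 35.109 kJ
n = 2.25 / 180.16 = 0.01249 mol
q_rxn = −q_cal = -35.109 kJ
ΔH = -35.109 / 0.01249 = -2811 kJ/mol

ΔH = -2810 kJ/mol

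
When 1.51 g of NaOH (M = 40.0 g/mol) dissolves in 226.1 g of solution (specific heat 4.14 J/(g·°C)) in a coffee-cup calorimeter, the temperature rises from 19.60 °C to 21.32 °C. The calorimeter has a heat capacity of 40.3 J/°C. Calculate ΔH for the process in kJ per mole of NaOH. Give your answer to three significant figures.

ΔH = -44.5 kJ/mol

|ΔT| = |21.32 − 19.60| = 1.72 °C
|q_surr| = (226.1 × 4.14 + 40.3) × 1.72 = 976.354 × 1.72 = 1679 J
n(NaOH) = 1.51 / 40.0 = 0.03775 mol
Temperature rose, so q_rxn = −|q_surr| = -1.679 kJ
ΔH = q_rxn / n = -44.48 kJ/mol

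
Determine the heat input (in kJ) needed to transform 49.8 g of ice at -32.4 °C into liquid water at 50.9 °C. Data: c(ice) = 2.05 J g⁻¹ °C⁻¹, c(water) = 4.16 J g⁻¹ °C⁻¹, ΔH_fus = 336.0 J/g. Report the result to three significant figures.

q1 (heat ice -32.4→0.0 °C): 49.8 × 2.05 × 32.4 = 3308 J
q2 (melt at 0 °C): 49.8 × 336.0 = 16733 J
q3 (heat water 0.0→50.9 °C): 49.8 × 4.16 × 50.9 = 10545 J
Total: 3308 + 16733 + 10545 = 30586 J = 30.6 kJ

q = 30.6 kJ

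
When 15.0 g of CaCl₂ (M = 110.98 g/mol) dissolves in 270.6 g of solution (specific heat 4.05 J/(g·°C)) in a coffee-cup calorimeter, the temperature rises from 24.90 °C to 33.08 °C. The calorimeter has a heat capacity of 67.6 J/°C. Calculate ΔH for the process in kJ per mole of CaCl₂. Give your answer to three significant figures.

ΔH = -70.4 kJ/mol

|ΔT| = |33.08 − 24.90| = 8.18 °C
|q_surr| = (270.6 × 4.05 + 67.6) × 8.18 = 1163.53 × 8.18 = 9518 J
n(CaCl₂) = 15.0 / 110.98 = 0.1352 mol
Temperature rose, so q_rxn = −|q_surr| = -9.518 kJ
ΔH = q_rxn / n = -70.40 kJ/mol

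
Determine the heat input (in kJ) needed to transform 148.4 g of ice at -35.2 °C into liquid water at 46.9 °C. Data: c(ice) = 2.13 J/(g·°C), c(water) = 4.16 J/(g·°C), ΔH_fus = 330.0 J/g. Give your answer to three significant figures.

q = 89.1 kJ

q1 (heat ice -35.2→0.0 °C): 148.4 × 2.13 × 35.2 = 11126 J
q2 (melt at 0 °C): 148.4 × 330.0 = 48972 J
q3 (heat water 0.0→46.9 °C): 148.4 × 4.16 × 46.9 = 28953 J
Total: 11126 + 48972 + 28953 = 89051 J = 89.1 kJ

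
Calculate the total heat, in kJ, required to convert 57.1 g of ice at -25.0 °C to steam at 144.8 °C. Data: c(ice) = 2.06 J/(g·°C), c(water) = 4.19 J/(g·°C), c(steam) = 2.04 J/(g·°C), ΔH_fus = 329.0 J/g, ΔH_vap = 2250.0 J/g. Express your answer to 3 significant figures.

q1 (heat ice -25.0→0.0 °C): 57.1 × 2.06 × 25.0 = 2941 J
q2 (melt at 0 °C): 57.1 × 329.0 = 18786 J
q3 (heat water 0.0→100.0 °C): 57.1 × 4.19 × 100.0 = 23925 J
q4 (vaporize at 100 °C): 57.1 × 2250.0 = 128475 J
q5 (heat steam 100.0→144.8 °C): 57.1 × 2.04 × 44.8 = 5218 J
Total: 2941 + 18786 + 23925 + 128475 + 5218 = 179345 J = 179 kJ

q = 179 kJ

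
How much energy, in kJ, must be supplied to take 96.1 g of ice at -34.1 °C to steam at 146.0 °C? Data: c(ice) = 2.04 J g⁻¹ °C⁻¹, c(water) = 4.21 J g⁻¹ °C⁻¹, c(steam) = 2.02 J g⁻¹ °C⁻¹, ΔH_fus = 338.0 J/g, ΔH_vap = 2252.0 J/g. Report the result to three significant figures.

q1 (heat ice -34.1→0.0 °C): 96.1 × 2.04 × 34.1 = 6685 J
q2 (melt at 0 °C): 96.1 × 338.0 = 32482 J
q3 (heat water 0.0→100.0 °C): 96.1 × 4.21 × 100.0 = 40458 J
q4 (vaporize at 100 °C): 96.1 × 2252.0 = 216417 J
q5 (heat steam 100.0→146.0 °C): 96.1 × 2.02 × 46.0 = 8930 J
Total: 6685 + 32482 + 40458 + 216417 + 8930 = 304972 J = 305 kJ

q = 305 kJ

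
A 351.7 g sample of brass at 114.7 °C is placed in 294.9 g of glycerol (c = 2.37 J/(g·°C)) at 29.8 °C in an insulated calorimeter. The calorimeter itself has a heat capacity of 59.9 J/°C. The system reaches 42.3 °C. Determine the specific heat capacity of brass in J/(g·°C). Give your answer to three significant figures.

c = 0.373 J/(g·°C)

q_gained = (294.9 × 2.37 + 59.9) × (42.3 − 29.8) = 9485 J
q_lost = 351.7 × c × (114.7 − 42.3) = 25463.08 c
Set equal: c = 9485 / 25463.08 = 0.373 J/(g·°C)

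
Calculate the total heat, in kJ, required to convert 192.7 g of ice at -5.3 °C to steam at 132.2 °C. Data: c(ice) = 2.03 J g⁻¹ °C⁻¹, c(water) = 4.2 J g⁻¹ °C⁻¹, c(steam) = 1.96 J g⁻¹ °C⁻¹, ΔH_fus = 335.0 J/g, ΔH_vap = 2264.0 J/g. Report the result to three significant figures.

q1 (heat ice -5.3→0.0 °C): 192.7 × 2.03 × 5.3 = 2073 J
q2 (melt at 0 °C): 192.7 × 335.0 = 64555 J
q3 (heat water 0.0→100.0 °C): 192.7 × 4.2 × 100.0 = 80934 J
q4 (vaporize at 100 °C): 192.7 × 2264.0 = 436273 J
q5 (heat steam 100.0→132.2 °C): 192.7 × 1.96 × 32.2 = 12162 J
Total: 2073 + 64555 + 80934 + 436273 + 12162 = 595997 J = 596 kJ

q = 596 kJ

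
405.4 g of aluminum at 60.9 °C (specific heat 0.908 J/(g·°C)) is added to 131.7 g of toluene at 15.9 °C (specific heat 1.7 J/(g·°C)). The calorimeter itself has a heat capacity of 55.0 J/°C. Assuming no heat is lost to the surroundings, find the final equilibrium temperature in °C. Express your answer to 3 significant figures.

Heat lost by aluminum = heat gained by toluene + calorimeter.
(405.4)(0.908)(60.9 − T) = [(131.7)(1.7) + 55.0](T − 15.9)
368.1032 (60.9 − T) = 278.89 (T − 15.9)
22417 − 368.1032 T = 278.89 T − 4434.4
26851.4 = 646.9932 T
T = 41.50 °C

T_f = 41.5 °C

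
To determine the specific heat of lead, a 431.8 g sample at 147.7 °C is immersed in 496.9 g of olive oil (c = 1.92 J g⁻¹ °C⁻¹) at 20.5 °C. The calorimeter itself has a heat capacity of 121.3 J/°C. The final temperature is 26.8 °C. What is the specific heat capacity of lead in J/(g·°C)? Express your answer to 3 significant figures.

q_gained = (496.9 × 1.92 + 121.3) × (26.8 − 20.5) = 6775 J
q_lost = 431.8 × c × (147.7 − 26.8) = 52204.62 c
Set equal: c = 6775 / 52204.62 = 0.130 J/(g·°C)

c = 0.130 J/(g·°C)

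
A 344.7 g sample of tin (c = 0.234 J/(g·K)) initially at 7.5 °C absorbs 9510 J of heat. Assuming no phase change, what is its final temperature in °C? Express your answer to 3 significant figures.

ΔT = q / (m c) = 9510 / (344.7 × 0.234) = 117.9 °C
T_f = 7.5 + 117.9 = 125.4 °C

T_f = 125 °C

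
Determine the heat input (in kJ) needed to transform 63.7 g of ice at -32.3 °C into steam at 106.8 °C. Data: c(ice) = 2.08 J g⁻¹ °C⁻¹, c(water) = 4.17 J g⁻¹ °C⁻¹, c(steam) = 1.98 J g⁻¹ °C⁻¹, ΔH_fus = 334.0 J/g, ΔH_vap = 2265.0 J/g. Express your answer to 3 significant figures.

q1 (heat ice -32.3→0.0 °C): 63.7 × 2.08 × 32.3 = 4280 J
q2 (melt at 0 °C): 63.7 × 334.0 = 21276 J
q3 (heat water 0.0→100.0 °C): 63.7 × 4.17 × 100.0 = 26563 J
q4 (vaporize at 100 °C): 63.7 × 2265.0 = 144281 J
q5 (heat steam 100.0→106.8 °C): 63.7 × 1.98 × 6.8 = 858 J
Total: 4280 + 21276 + 26563 + 144281 + 858 = 197258 J = 197 kJ

q = 197 kJ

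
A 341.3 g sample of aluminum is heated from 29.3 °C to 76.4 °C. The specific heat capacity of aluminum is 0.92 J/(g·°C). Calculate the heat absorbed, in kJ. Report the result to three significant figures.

q = m c ΔT = 341.3 × 0.92 × (76.4 − 29.3)
q = 341.3 × 0.92 × 47.1 = 14790 J = 14.8 kJ

q = 14.8 kJ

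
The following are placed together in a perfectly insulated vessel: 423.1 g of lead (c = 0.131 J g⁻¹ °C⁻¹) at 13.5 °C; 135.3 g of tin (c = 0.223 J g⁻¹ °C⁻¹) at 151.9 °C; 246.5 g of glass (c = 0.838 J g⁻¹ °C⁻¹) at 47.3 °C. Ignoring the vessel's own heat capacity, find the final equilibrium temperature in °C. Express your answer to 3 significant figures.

T_f = 51.7 °C

Σ mᵢcᵢ(T − Tᵢ) = 0  ⇒  T = Σ mᵢcᵢTᵢ / Σ mᵢcᵢ
Σ mᵢcᵢ = 423.1×0.131 + 135.3×0.223 + 246.5×0.838 = 292.1650
Σ mᵢcᵢTᵢ = 55.4261×13.5 + 30.1719×151.9 + 206.567×47.3 = 15102
T = 15102 / 292.1650 = 51.69 °C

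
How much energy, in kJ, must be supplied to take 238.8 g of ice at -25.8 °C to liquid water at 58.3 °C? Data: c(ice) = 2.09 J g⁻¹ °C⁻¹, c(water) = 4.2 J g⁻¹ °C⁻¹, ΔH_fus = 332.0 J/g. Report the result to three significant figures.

q1 (heat ice -25.8→0.0 °C): 238.8 × 2.09 × 25.8 = 12877 J
q2 (melt at 0 °C): 238.8 × 332.0 = 79282 J
q3 (heat water 0.0→58.3 °C): 238.8 × 4.2 × 58.3 = 58473 J
Total: 12877 + 79282 + 58473 = 150632 J = 151 kJ

q = 151 kJ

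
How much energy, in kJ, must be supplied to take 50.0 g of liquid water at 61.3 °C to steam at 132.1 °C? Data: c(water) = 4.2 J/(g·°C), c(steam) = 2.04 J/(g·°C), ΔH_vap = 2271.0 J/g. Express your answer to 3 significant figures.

q1 (heat water 61.3→100.0 °C): 50.0 × 4.2 × 38.7 = 8127 J
q2 (vaporize at 100 °C): 50.0 × 2271.0 = 113550 J
q3 (heat steam 100.0→132.1 °C): 50.0 × 2.04 × 32.1 = 3274 J
Total: 8127 + 113550 + 3274 = 124951 J = 125 kJ

q = 125 kJ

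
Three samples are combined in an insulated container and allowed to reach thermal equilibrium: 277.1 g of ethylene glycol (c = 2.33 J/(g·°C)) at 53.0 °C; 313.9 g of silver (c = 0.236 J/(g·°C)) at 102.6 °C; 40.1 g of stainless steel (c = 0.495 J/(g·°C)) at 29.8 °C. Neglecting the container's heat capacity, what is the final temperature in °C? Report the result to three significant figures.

Σ mᵢcᵢ(T − Tᵢ) = 0  ⇒  T = Σ mᵢcᵢTᵢ / Σ mᵢcᵢ
Σ mᵢcᵢ = 277.1×2.33 + 313.9×0.236 + 40.1×0.495 = 739.5729
Σ mᵢcᵢTᵢ = 645.643×53.0 + 74.0804×102.6 + 19.8495×29.8 = 42411
T = 42411 / 739.5729 = 57.345 °C

T_f = 57.3 °C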